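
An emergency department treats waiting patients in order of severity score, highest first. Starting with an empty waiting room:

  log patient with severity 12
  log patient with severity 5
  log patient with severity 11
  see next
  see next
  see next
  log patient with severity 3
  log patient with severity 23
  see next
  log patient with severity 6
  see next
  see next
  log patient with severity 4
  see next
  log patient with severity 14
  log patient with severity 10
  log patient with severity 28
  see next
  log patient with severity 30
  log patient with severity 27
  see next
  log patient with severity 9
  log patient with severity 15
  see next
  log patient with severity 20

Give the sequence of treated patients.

insert 12 → {12}
insert 5 → {12, 5}
insert 11 → {12, 11, 5}
see next → 12; now {11, 5}
see next → 11; now {5}
see next → 5; now {}
insert 3 → {3}
insert 23 → {23, 3}
see next → 23; now {3}
insert 6 → {6, 3}
see next → 6; now {3}
see next → 3; now {}
insert 4 → {4}
see next → 4; now {}
insert 14 → {14}
insert 10 → {14, 10}
insert 28 → {28, 14, 10}
see next → 28; now {14, 10}
insert 30 → {30, 14, 10}
insert 27 → {30, 27, 14, 10}
see next → 30; now {27, 14, 10}
insert 9 → {27, 14, 10, 9}
insert 15 → {27, 15, 14, 10, 9}
see next → 27; now {15, 14, 10, 9}
insert 20 → {20, 15, 14, 10, 9}

12, 11, 5, 23, 6, 3, 4, 28, 30, 27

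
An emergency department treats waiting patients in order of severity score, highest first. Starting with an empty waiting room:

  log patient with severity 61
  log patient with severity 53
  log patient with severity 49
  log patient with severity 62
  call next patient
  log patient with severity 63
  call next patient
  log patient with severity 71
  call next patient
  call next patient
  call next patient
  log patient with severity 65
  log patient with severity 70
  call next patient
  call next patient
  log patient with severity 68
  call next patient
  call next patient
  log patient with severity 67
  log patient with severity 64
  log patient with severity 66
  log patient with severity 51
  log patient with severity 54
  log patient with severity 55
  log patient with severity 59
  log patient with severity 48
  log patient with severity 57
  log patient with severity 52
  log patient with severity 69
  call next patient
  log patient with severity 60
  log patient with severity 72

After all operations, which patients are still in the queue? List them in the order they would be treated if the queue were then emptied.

[72, 67, 66, 64, 60, 59, 57, 55, 54, 52, 51, 48]

insert 61 → {61}
insert 53 → {61, 53}
insert 49 → {61, 53, 49}
insert 62 → {62, 61, 53, 49}
call next patient → 62; now {61, 53, 49}
insert 63 → {63, 61, 53, 49}
call next patient → 63; now {61, 53, 49}
insert 71 → {71, 61, 53, 49}
call next patient → 71; now {61, 53, 49}
call next patient → 61; now {53, 49}
call next patient → 53; now {49}
insert 65 → {65, 49}
insert 70 → {70, 65, 49}
call next patient → 70; now {65, 49}
call next patient → 65; now {49}
insert 68 → {68, 49}
call next patient → 68; now {49}
call next patient → 49; now {}
insert 67 → {67}
insert 64 → {67, 64}
insert 66 → {67, 66, 64}
insert 51 → {67, 66, 64, 51}
insert 54 → {67, 66, 64, 54, 51}
insert 55 → {67, 66, 64, 55, 54, 51}
insert 59 → {67, 66, 64, 59, 55, 54, 51}
insert 48 → {67, 66, 64, 59, 55, 54, 51, 48}
insert 57 → {67, 66, 64, 59, 57, 55, 54, 51, 48}
insert 52 → {67, 66, 64, 59, 57, 55, 54, 52, 51, 48}
insert 69 → {69, 67, 66, 64, 59, 57, 55, 54, 52, 51, 48}
call next patient → 69; now {67, 66, 64, 59, 57, 55, 54, 52, 51, 48}
insert 60 → {67, 66, 64, 60, 59, 57, 55, 54, 52, 51, 48}
insert 72 → {72, 67, 66, 64, 60, 59, 57, 55, 54, 52, 51, 48}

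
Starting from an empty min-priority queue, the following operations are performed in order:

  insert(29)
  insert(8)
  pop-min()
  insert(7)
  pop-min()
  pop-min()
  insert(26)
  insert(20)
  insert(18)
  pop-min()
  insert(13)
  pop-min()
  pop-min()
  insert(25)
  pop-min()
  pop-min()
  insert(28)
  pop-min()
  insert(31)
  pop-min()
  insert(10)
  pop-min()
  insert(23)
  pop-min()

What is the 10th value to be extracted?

insert 29 → {29}
insert 8 → {8, 29}
pop-min → 8; now {29}
insert 7 → {7, 29}
pop-min → 7; now {29}
pop-min → 29; now {}
insert 26 → {26}
insert 20 → {20, 26}
insert 18 → {18, 20, 26}
pop-min → 18; now {20, 26}
insert 13 → {13, 20, 26}
pop-min → 13; now {20, 26}
pop-min → 20; now {26}
insert 25 → {25, 26}
pop-min → 25; now {26}
pop-min → 26; now {}
insert 28 → {28}
pop-min → 28; now {}
insert 31 → {31}
pop-min → 31; now {}
insert 10 → {10}
pop-min → 10; now {}
insert 23 → {23}
pop-min → 23; now {}

31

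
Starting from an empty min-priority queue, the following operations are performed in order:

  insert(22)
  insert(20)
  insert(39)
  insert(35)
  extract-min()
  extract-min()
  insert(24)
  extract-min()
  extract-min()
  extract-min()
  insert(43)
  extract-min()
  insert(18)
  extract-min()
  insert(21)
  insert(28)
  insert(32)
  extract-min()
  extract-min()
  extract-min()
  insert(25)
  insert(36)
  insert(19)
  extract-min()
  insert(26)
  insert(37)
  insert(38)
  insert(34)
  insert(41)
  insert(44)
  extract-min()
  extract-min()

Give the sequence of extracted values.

20, 22, 24, 35, 39, 43, 18, 21, 28, 32, 19, 25, 26

insert 22 → {22}
insert 20 → {20, 22}
insert 39 → {20, 22, 39}
insert 35 → {20, 22, 35, 39}
extract-min → 20; now {22, 35, 39}
extract-min → 22; now {35, 39}
insert 24 → {24, 35, 39}
extract-min → 24; now {35, 39}
extract-min → 35; now {39}
extract-min → 39; now {}
insert 43 → {43}
extract-min → 43; now {}
insert 18 → {18}
extract-min → 18; now {}
insert 21 → {21}
insert 28 → {21, 28}
insert 32 → {21, 28, 32}
extract-min → 21; now {28, 32}
extract-min → 28; now {32}
extract-min → 32; now {}
insert 25 → {25}
insert 36 → {25, 36}
insert 19 → {19, 25, 36}
extract-min → 19; now {25, 36}
insert 26 → {25, 26, 36}
insert 37 → {25, 26, 36, 37}
insert 38 → {25, 26, 36, 37, 38}
insert 34 → {25, 26, 34, 36, 37, 38}
insert 41 → {25, 26, 34, 36, 37, 38, 41}
insert 44 → {25, 26, 34, 36, 37, 38, 41, 44}
extract-min → 25; now {26, 34, 36, 37, 38, 41, 44}
extract-min → 26; now {34, 36, 37, 38, 41, 44}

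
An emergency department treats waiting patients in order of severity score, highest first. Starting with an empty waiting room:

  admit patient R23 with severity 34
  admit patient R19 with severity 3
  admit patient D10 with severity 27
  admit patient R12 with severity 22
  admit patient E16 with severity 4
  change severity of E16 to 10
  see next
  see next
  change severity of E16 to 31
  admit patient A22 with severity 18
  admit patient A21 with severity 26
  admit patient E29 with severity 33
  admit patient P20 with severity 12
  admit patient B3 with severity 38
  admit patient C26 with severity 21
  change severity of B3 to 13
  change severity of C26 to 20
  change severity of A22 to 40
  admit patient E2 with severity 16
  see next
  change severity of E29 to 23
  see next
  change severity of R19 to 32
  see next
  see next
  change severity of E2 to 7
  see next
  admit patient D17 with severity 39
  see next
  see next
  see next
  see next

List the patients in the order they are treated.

R23 → D10 → A22 → E16 → R19 → A21 → E29 → D17 → R12 → C26 → B3

add R23 (severity 34) → {R23:34}
add R19 (severity 3) → {R23:34, R19:3}
add D10 (severity 27) → {R23:34, D10:27, R19:3}
add R12 (severity 22) → {R23:34, D10:27, R12:22, R19:3}
add E16 (severity 4) → {R23:34, D10:27, R12:22, E16:4, R19:3}
update E16 to severity 10 → {R23:34, D10:27, R12:22, E16:10, R19:3}
see next → R23; now {D10:27, R12:22, E16:10, R19:3}
see next → D10; now {R12:22, E16:10, R19:3}
update E16 to severity 31 → {E16:31, R12:22, R19:3}
add A22 (severity 18) → {E16:31, R12:22, A22:18, R19:3}
add A21 (severity 26) → {E16:31, A21:26, R12:22, A22:18, R19:3}
add E29 (severity 33) → {E29:33, E16:31, A21:26, R12:22, A22:18, R19:3}
add P20 (severity 12) → {E29:33, E16:31, A21:26, R12:22, A22:18, P20:12, R19:3}
add B3 (severity 38) → {B3:38, E29:33, E16:31, A21:26, R12:22, A22:18, P20:12, R19:3}
add C26 (severity 21) → {B3:38, E29:33, E16:31, A21:26, R12:22, C26:21, A22:18, P20:12, R19:3}
update B3 to severity 13 → {E29:33, E16:31, A21:26, R12:22, C26:21, A22:18, B3:13, P20:12, R19:3}
update C26 to severity 20 → {E29:33, E16:31, A21:26, R12:22, C26:20, A22:18, B3:13, P20:12, R19:3}
update A22 to severity 40 → {A22:40, E29:33, E16:31, A21:26, R12:22, C26:20, B3:13, P20:12, R19:3}
add E2 (severity 16) → {A22:40, E29:33, E16:31, A21:26, R12:22, C26:20, E2:16, B3:13, P20:12, R19:3}
see next → A22; now {E29:33, E16:31, A21:26, R12:22, C26:20, E2:16, B3:13, P20:12, R19:3}
update E29 to severity 23 → {E16:31, A21:26, E29:23, R12:22, C26:20, E2:16, B3:13, P20:12, R19:3}
see next → E16; now {A21:26, E29:23, R12:22, C26:20, E2:16, B3:13, P20:12, R19:3}
update R19 to severity 32 → {R19:32, A21:26, E29:23, R12:22, C26:20, E2:16, B3:13, P20:12}
see next → R19; now {A21:26, E29:23, R12:22, C26:20, E2:16, B3:13, P20:12}
see next → A21; now {E29:23, R12:22, C26:20, E2:16, B3:13, P20:12}
update E2 to severity 7 → {E29:23, R12:22, C26:20, B3:13, P20:12, E2:7}
see next → E29; now {R12:22, C26:20, B3:13, P20:12, E2:7}
add D17 (severity 39) → {D17:39, R12:22, C26:20, B3:13, P20:12, E2:7}
see next → D17; now {R12:22, C26:20, B3:13, P20:12, E2:7}
see next → R12; now {C26:20, B3:13, P20:12, E2:7}
see next → C26; now {B3:13, P20:12, E2:7}
see next → B3; now {P20:12, E2:7}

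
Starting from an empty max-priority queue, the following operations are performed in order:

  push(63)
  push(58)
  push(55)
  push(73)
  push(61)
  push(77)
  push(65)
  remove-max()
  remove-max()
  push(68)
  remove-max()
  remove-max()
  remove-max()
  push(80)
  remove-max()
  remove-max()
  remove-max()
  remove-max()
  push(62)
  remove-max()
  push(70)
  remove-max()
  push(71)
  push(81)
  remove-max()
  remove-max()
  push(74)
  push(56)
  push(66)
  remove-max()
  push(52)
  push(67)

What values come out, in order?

insert 63 → {63}
insert 58 → {63, 58}
insert 55 → {63, 58, 55}
insert 73 → {73, 63, 58, 55}
insert 61 → {73, 63, 61, 58, 55}
insert 77 → {77, 73, 63, 61, 58, 55}
insert 65 → {77, 73, 65, 63, 61, 58, 55}
remove-max → 77; now {73, 65, 63, 61, 58, 55}
remove-max → 73; now {65, 63, 61, 58, 55}
insert 68 → {68, 65, 63, 61, 58, 55}
remove-max → 68; now {65, 63, 61, 58, 55}
remove-max → 65; now {63, 61, 58, 55}
remove-max → 63; now {61, 58, 55}
insert 80 → {80, 61, 58, 55}
remove-max → 80; now {61, 58, 55}
remove-max → 61; now {58, 55}
remove-max → 58; now {55}
remove-max → 55; now {}
insert 62 → {62}
remove-max → 62; now {}
insert 70 → {70}
remove-max → 70; now {}
insert 71 → {71}
insert 81 → {81, 71}
remove-max → 81; now {71}
remove-max → 71; now {}
insert 74 → {74}
insert 56 → {74, 56}
insert 66 → {74, 66, 56}
remove-max → 74; now {66, 56}
insert 52 → {66, 56, 52}
insert 67 → {67, 66, 56, 52}

77, 73, 68, 65, 63, 80, 61, 58, 55, 62, 70, 81, 71, 74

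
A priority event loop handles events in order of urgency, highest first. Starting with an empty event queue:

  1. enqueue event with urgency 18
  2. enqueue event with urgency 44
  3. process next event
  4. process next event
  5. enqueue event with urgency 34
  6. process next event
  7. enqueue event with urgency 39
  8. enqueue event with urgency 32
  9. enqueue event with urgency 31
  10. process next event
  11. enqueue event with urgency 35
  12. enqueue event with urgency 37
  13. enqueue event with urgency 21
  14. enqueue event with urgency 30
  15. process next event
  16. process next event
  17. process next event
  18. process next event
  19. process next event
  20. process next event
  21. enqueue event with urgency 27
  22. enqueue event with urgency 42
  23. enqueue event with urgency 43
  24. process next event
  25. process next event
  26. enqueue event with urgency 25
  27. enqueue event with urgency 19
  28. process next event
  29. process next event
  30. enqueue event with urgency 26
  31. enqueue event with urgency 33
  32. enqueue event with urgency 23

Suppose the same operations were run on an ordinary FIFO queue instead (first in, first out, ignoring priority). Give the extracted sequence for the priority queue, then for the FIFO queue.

insert 18 → {18}
insert 44 → {44, 18}
process next event → 44; now {18}
process next event → 18; now {}
insert 34 → {34}
process next event → 34; now {}
insert 39 → {39}
insert 32 → {39, 32}
insert 31 → {39, 32, 31}
process next event → 39; now {32, 31}
insert 35 → {35, 32, 31}
insert 37 → {37, 35, 32, 31}
insert 21 → {37, 35, 32, 31, 21}
insert 30 → {37, 35, 32, 31, 30, 21}
process next event → 37; now {35, 32, 31, 30, 21}
process next event → 35; now {32, 31, 30, 21}
process next event → 32; now {31, 30, 21}
process next event → 31; now {30, 21}
process next event → 30; now {21}
process next event → 21; now {}
insert 27 → {27}
insert 42 → {42, 27}
insert 43 → {43, 42, 27}
process next event → 43; now {42, 27}
process next event → 42; now {27}
insert 25 → {27, 25}
insert 19 → {27, 25, 19}
process next event → 27; now {25, 19}
process next event → 25; now {19}
insert 26 → {26, 19}
insert 33 → {33, 26, 19}
insert 23 → {33, 26, 23, 19}

priority queue: [44, 18, 34, 39, 37, 35, 32, 31, 30, 21, 43, 42, 27, 25]; FIFO queue: [18, 44, 34, 39, 32, 31, 35, 37, 21, 30, 27, 42, 43, 25]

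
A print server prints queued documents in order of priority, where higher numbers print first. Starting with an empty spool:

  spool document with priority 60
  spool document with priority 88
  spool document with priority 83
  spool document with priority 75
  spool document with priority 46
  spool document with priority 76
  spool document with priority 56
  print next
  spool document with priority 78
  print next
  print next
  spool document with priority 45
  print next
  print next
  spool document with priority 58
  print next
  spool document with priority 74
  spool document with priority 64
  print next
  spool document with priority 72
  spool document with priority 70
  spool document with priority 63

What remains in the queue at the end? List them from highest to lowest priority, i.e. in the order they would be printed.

72, 70, 64, 63, 58, 56, 46, 45

insert 60 → {60}
insert 88 → {88, 60}
insert 83 → {88, 83, 60}
insert 75 → {88, 83, 75, 60}
insert 46 → {88, 83, 75, 60, 46}
insert 76 → {88, 83, 76, 75, 60, 46}
insert 56 → {88, 83, 76, 75, 60, 56, 46}
print next → 88; now {83, 76, 75, 60, 56, 46}
insert 78 → {83, 78, 76, 75, 60, 56, 46}
print next → 83; now {78, 76, 75, 60, 56, 46}
print next → 78; now {76, 75, 60, 56, 46}
insert 45 → {76, 75, 60, 56, 46, 45}
print next → 76; now {75, 60, 56, 46, 45}
print next → 75; now {60, 56, 46, 45}
insert 58 → {60, 58, 56, 46, 45}
print next → 60; now {58, 56, 46, 45}
insert 74 → {74, 58, 56, 46, 45}
insert 64 → {74, 64, 58, 56, 46, 45}
print next → 74; now {64, 58, 56, 46, 45}
insert 72 → {72, 64, 58, 56, 46, 45}
insert 70 → {72, 70, 64, 58, 56, 46, 45}
insert 63 → {72, 70, 64, 63, 58, 56, 46, 45}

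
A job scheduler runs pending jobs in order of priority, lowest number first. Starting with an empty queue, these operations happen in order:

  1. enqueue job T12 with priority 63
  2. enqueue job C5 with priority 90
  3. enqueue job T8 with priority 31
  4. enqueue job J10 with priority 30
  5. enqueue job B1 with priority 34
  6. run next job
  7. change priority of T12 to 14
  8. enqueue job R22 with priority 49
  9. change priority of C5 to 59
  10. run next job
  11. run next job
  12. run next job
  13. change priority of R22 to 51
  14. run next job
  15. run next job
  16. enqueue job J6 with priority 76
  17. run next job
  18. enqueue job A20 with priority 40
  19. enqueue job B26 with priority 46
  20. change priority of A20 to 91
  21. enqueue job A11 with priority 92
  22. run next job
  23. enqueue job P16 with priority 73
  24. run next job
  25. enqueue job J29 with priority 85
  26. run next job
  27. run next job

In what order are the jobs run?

add T12 (priority 63) → {T12:63}
add C5 (priority 90) → {T12:63, C5:90}
add T8 (priority 31) → {T8:31, T12:63, C5:90}
add J10 (priority 30) → {J10:30, T8:31, T12:63, C5:90}
add B1 (priority 34) → {J10:30, T8:31, B1:34, T12:63, C5:90}
run next job → J10; now {T8:31, B1:34, T12:63, C5:90}
update T12 to priority 14 → {T12:14, T8:31, B1:34, C5:90}
add R22 (priority 49) → {T12:14, T8:31, B1:34, R22:49, C5:90}
update C5 to priority 59 → {T12:14, T8:31, B1:34, R22:49, C5:59}
run next job → T12; now {T8:31, B1:34, R22:49, C5:59}
run next job → T8; now {B1:34, R22:49, C5:59}
run next job → B1; now {R22:49, C5:59}
update R22 to priority 51 → {R22:51, C5:59}
run next job → R22; now {C5:59}
run next job → C5; now {}
add J6 (priority 76) → {J6:76}
run next job → J6; now {}
add A20 (priority 40) → {A20:40}
add B26 (priority 46) → {A20:40, B26:46}
update A20 to priority 91 → {B26:46, A20:91}
add A11 (priority 92) → {B26:46, A20:91, A11:92}
run next job → B26; now {A20:91, A11:92}
add P16 (priority 73) → {P16:73, A20:91, A11:92}
run next job → P16; now {A20:91, A11:92}
add J29 (priority 85) → {J29:85, A20:91, A11:92}
run next job → J29; now {A20:91, A11:92}
run next job → A20; now {A11:92}

[J10, T12, T8, B1, R22, C5, J6, B26, P16, J29, A20]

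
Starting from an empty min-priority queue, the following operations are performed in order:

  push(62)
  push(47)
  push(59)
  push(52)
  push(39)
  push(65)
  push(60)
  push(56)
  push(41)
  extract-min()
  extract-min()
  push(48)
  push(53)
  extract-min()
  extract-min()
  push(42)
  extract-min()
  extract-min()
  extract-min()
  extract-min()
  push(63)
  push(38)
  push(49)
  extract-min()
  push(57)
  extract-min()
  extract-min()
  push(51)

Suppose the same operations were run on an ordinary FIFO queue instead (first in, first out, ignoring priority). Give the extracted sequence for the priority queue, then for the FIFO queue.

insert 62 → {62}
insert 47 → {47, 62}
insert 59 → {47, 59, 62}
insert 52 → {47, 52, 59, 62}
insert 39 → {39, 47, 52, 59, 62}
insert 65 → {39, 47, 52, 59, 62, 65}
insert 60 → {39, 47, 52, 59, 60, 62, 65}
insert 56 → {39, 47, 52, 56, 59, 60, 62, 65}
insert 41 → {39, 41, 47, 52, 56, 59, 60, 62, 65}
extract-min → 39; now {41, 47, 52, 56, 59, 60, 62, 65}
extract-min → 41; now {47, 52, 56, 59, 60, 62, 65}
insert 48 → {47, 48, 52, 56, 59, 60, 62, 65}
insert 53 → {47, 48, 52, 53, 56, 59, 60, 62, 65}
extract-min → 47; now {48, 52, 53, 56, 59, 60, 62, 65}
extract-min → 48; now {52, 53, 56, 59, 60, 62, 65}
insert 42 → {42, 52, 53, 56, 59, 60, 62, 65}
extract-min → 42; now {52, 53, 56, 59, 60, 62, 65}
extract-min → 52; now {53, 56, 59, 60, 62, 65}
extract-min → 53; now {56, 59, 60, 62, 65}
extract-min → 56; now {59, 60, 62, 65}
insert 63 → {59, 60, 62, 63, 65}
insert 38 → {38, 59, 60, 62, 63, 65}
insert 49 → {38, 49, 59, 60, 62, 63, 65}
extract-min → 38; now {49, 59, 60, 62, 63, 65}
insert 57 → {49, 57, 59, 60, 62, 63, 65}
extract-min → 49; now {57, 59, 60, 62, 63, 65}
extract-min → 57; now {59, 60, 62, 63, 65}
insert 51 → {51, 59, 60, 62, 63, 65}

priority queue: 39, 41, 47, 48, 42, 52, 53, 56, 38, 49, 57; FIFO queue: [62, 47, 59, 52, 39, 65, 60, 56, 41, 48, 53]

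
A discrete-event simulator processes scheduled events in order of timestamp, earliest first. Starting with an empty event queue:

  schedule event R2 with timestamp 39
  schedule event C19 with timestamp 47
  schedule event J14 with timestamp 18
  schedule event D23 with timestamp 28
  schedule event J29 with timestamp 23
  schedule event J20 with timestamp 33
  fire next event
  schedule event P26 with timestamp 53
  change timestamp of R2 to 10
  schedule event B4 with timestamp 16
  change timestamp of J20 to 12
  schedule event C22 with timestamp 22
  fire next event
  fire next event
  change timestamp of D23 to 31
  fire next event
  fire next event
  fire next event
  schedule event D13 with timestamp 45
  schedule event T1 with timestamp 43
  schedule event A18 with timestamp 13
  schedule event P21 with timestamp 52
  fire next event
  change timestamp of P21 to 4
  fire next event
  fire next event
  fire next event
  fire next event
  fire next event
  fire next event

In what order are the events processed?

[J14, R2, J20, B4, C22, J29, A18, P21, D23, T1, D13, C19, P26]

add R2 (timestamp 39) → {R2:39}
add C19 (timestamp 47) → {R2:39, C19:47}
add J14 (timestamp 18) → {J14:18, R2:39, C19:47}
add D23 (timestamp 28) → {J14:18, D23:28, R2:39, C19:47}
add J29 (timestamp 23) → {J14:18, J29:23, D23:28, R2:39, C19:47}
add J20 (timestamp 33) → {J14:18, J29:23, D23:28, J20:33, R2:39, C19:47}
fire next event → J14; now {J29:23, D23:28, J20:33, R2:39, C19:47}
add P26 (timestamp 53) → {J29:23, D23:28, J20:33, R2:39, C19:47, P26:53}
update R2 to timestamp 10 → {R2:10, J29:23, D23:28, J20:33, C19:47, P26:53}
add B4 (timestamp 16) → {R2:10, B4:16, J29:23, D23:28, J20:33, C19:47, P26:53}
update J20 to timestamp 12 → {R2:10, J20:12, B4:16, J29:23, D23:28, C19:47, P26:53}
add C22 (timestamp 22) → {R2:10, J20:12, B4:16, C22:22, J29:23, D23:28, C19:47, P26:53}
fire next event → R2; now {J20:12, B4:16, C22:22, J29:23, D23:28, C19:47, P26:53}
fire next event → J20; now {B4:16, C22:22, J29:23, D23:28, C19:47, P26:53}
update D23 to timestamp 31 → {B4:16, C22:22, J29:23, D23:31, C19:47, P26:53}
fire next event → B4; now {C22:22, J29:23, D23:31, C19:47, P26:53}
fire next event → C22; now {J29:23, D23:31, C19:47, P26:53}
fire next event → J29; now {D23:31, C19:47, P26:53}
add D13 (timestamp 45) → {D23:31, D13:45, C19:47, P26:53}
add T1 (timestamp 43) → {D23:31, T1:43, D13:45, C19:47, P26:53}
add A18 (timestamp 13) → {A18:13, D23:31, T1:43, D13:45, C19:47, P26:53}
add P21 (timestamp 52) → {A18:13, D23:31, T1:43, D13:45, C19:47, P21:52, P26:53}
fire next event → A18; now {D23:31, T1:43, D13:45, C19:47, P21:52, P26:53}
update P21 to timestamp 4 → {P21:4, D23:31, T1:43, D13:45, C19:47, P26:53}
fire next event → P21; now {D23:31, T1:43, D13:45, C19:47, P26:53}
fire next event → D23; now {T1:43, D13:45, C19:47, P26:53}
fire next event → T1; now {D13:45, C19:47, P26:53}
fire next event → D13; now {C19:47, P26:53}
fire next event → C19; now {P26:53}
fire next event → P26; now {}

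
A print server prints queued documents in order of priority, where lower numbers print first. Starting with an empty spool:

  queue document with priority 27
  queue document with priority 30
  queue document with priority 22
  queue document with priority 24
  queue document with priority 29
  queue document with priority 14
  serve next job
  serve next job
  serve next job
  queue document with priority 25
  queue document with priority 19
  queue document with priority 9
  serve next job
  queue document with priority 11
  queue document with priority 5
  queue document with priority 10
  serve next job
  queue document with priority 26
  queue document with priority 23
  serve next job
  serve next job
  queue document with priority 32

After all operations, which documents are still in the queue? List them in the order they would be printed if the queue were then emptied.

insert 27 → {27}
insert 30 → {27, 30}
insert 22 → {22, 27, 30}
insert 24 → {22, 24, 27, 30}
insert 29 → {22, 24, 27, 29, 30}
insert 14 → {14, 22, 24, 27, 29, 30}
serve next job → 14; now {22, 24, 27, 29, 30}
serve next job → 22; now {24, 27, 29, 30}
serve next job → 24; now {27, 29, 30}
insert 25 → {25, 27, 29, 30}
insert 19 → {19, 25, 27, 29, 30}
insert 9 → {9, 19, 25, 27, 29, 30}
serve next job → 9; now {19, 25, 27, 29, 30}
insert 11 → {11, 19, 25, 27, 29, 30}
insert 5 → {5, 11, 19, 25, 27, 29, 30}
insert 10 → {5, 10, 11, 19, 25, 27, 29, 30}
serve next job → 5; now {10, 11, 19, 25, 27, 29, 30}
insert 26 → {10, 11, 19, 25, 26, 27, 29, 30}
insert 23 → {10, 11, 19, 23, 25, 26, 27, 29, 30}
serve next job → 10; now {11, 19, 23, 25, 26, 27, 29, 30}
serve next job → 11; now {19, 23, 25, 26, 27, 29, 30}
insert 32 → {19, 23, 25, 26, 27, 29, 30, 32}

19, 23, 25, 26, 27, 29, 30, 32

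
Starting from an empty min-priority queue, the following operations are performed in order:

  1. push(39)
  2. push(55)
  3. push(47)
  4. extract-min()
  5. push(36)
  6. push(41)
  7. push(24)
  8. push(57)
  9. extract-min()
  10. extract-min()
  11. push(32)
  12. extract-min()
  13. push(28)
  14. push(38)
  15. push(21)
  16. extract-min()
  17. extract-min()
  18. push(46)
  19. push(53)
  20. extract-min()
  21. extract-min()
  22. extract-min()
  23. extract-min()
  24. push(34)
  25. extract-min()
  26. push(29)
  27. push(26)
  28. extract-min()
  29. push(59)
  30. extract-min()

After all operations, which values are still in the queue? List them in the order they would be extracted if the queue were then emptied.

insert 39 → {39}
insert 55 → {39, 55}
insert 47 → {39, 47, 55}
extract-min → 39; now {47, 55}
insert 36 → {36, 47, 55}
insert 41 → {36, 41, 47, 55}
insert 24 → {24, 36, 41, 47, 55}
insert 57 → {24, 36, 41, 47, 55, 57}
extract-min → 24; now {36, 41, 47, 55, 57}
extract-min → 36; now {41, 47, 55, 57}
insert 32 → {32, 41, 47, 55, 57}
extract-min → 32; now {41, 47, 55, 57}
insert 28 → {28, 41, 47, 55, 57}
insert 38 → {28, 38, 41, 47, 55, 57}
insert 21 → {21, 28, 38, 41, 47, 55, 57}
extract-min → 21; now {28, 38, 41, 47, 55, 57}
extract-min → 28; now {38, 41, 47, 55, 57}
insert 46 → {38, 41, 46, 47, 55, 57}
insert 53 → {38, 41, 46, 47, 53, 55, 57}
extract-min → 38; now {41, 46, 47, 53, 55, 57}
extract-min → 41; now {46, 47, 53, 55, 57}
extract-min → 46; now {47, 53, 55, 57}
extract-min → 47; now {53, 55, 57}
insert 34 → {34, 53, 55, 57}
extract-min → 34; now {53, 55, 57}
insert 29 → {29, 53, 55, 57}
insert 26 → {26, 29, 53, 55, 57}
extract-min → 26; now {29, 53, 55, 57}
insert 59 → {29, 53, 55, 57, 59}
extract-min → 29; now {53, 55, 57, 59}

[53, 55, 57, 59]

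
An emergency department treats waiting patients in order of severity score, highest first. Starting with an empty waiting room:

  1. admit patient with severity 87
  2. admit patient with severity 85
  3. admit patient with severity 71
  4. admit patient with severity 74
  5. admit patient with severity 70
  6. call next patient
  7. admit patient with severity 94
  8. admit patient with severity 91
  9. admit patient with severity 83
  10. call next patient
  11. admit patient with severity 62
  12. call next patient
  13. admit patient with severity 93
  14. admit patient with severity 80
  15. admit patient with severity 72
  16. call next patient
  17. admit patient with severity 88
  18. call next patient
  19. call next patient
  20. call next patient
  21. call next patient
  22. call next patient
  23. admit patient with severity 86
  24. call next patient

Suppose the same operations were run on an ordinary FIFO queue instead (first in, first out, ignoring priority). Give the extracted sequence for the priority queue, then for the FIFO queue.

priority queue: 87 → 94 → 91 → 93 → 88 → 85 → 83 → 80 → 74 → 86; FIFO queue: 87 → 85 → 71 → 74 → 70 → 94 → 91 → 83 → 62 → 93

insert 87 → {87}
insert 85 → {87, 85}
insert 71 → {87, 85, 71}
insert 74 → {87, 85, 74, 71}
insert 70 → {87, 85, 74, 71, 70}
call next patient → 87; now {85, 74, 71, 70}
insert 94 → {94, 85, 74, 71, 70}
insert 91 → {94, 91, 85, 74, 71, 70}
insert 83 → {94, 91, 85, 83, 74, 71, 70}
call next patient → 94; now {91, 85, 83, 74, 71, 70}
insert 62 → {91, 85, 83, 74, 71, 70, 62}
call next patient → 91; now {85, 83, 74, 71, 70, 62}
insert 93 → {93, 85, 83, 74, 71, 70, 62}
insert 80 → {93, 85, 83, 80, 74, 71, 70, 62}
insert 72 → {93, 85, 83, 80, 74, 72, 71, 70, 62}
call next patient → 93; now {85, 83, 80, 74, 72, 71, 70, 62}
insert 88 → {88, 85, 83, 80, 74, 72, 71, 70, 62}
call next patient → 88; now {85, 83, 80, 74, 72, 71, 70, 62}
call next patient → 85; now {83, 80, 74, 72, 71, 70, 62}
call next patient → 83; now {80, 74, 72, 71, 70, 62}
call next patient → 80; now {74, 72, 71, 70, 62}
call next patient → 74; now {72, 71, 70, 62}
insert 86 → {86, 72, 71, 70, 62}
call next patient → 86; now {72, 71, 70, 62}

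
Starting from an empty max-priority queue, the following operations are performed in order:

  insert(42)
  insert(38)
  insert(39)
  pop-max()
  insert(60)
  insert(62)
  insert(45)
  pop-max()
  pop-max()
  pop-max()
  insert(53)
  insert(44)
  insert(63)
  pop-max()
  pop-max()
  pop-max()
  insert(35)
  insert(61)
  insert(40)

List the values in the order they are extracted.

42, 62, 60, 45, 63, 53, 44

insert 42 → {42}
insert 38 → {42, 38}
insert 39 → {42, 39, 38}
pop-max → 42; now {39, 38}
insert 60 → {60, 39, 38}
insert 62 → {62, 60, 39, 38}
insert 45 → {62, 60, 45, 39, 38}
pop-max → 62; now {60, 45, 39, 38}
pop-max → 60; now {45, 39, 38}
pop-max → 45; now {39, 38}
insert 53 → {53, 39, 38}
insert 44 → {53, 44, 39, 38}
insert 63 → {63, 53, 44, 39, 38}
pop-max → 63; now {53, 44, 39, 38}
pop-max → 53; now {44, 39, 38}
pop-max → 44; now {39, 38}
insert 35 → {39, 38, 35}
insert 61 → {61, 39, 38, 35}
insert 40 → {61, 40, 39, 38, 35}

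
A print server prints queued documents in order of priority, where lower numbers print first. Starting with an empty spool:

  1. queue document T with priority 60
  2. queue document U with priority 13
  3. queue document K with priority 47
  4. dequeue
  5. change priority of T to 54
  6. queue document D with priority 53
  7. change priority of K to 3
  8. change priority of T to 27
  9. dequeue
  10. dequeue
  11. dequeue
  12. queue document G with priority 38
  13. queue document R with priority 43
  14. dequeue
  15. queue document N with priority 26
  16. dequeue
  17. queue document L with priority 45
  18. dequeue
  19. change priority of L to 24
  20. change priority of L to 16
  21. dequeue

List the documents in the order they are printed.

[U, K, T, D, G, N, R, L]

add T (priority 60) → {T:60}
add U (priority 13) → {U:13, T:60}
add K (priority 47) → {U:13, K:47, T:60}
dequeue → U; now {K:47, T:60}
update T to priority 54 → {K:47, T:54}
add D (priority 53) → {K:47, D:53, T:54}
update K to priority 3 → {K:3, D:53, T:54}
update T to priority 27 → {K:3, T:27, D:53}
dequeue → K; now {T:27, D:53}
dequeue → T; now {D:53}
dequeue → D; now {}
add G (priority 38) → {G:38}
add R (priority 43) → {G:38, R:43}
dequeue → G; now {R:43}
add N (priority 26) → {N:26, R:43}
dequeue → N; now {R:43}
add L (priority 45) → {R:43, L:45}
dequeue → R; now {L:45}
update L to priority 24 → {L:24}
update L to priority 16 → {L:16}
dequeue → L; now {}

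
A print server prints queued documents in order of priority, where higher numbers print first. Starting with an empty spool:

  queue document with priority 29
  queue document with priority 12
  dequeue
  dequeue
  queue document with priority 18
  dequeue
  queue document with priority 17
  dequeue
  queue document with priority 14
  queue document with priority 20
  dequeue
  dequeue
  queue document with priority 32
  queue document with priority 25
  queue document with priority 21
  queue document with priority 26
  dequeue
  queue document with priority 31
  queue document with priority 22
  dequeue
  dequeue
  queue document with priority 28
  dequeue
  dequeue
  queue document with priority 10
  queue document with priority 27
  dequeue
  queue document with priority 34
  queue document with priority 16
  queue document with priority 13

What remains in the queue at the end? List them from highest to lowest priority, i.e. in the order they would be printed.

insert 29 → {29}
insert 12 → {29, 12}
dequeue → 29; now {12}
dequeue → 12; now {}
insert 18 → {18}
dequeue → 18; now {}
insert 17 → {17}
dequeue → 17; now {}
insert 14 → {14}
insert 20 → {20, 14}
dequeue → 20; now {14}
dequeue → 14; now {}
insert 32 → {32}
insert 25 → {32, 25}
insert 21 → {32, 25, 21}
insert 26 → {32, 26, 25, 21}
dequeue → 32; now {26, 25, 21}
insert 31 → {31, 26, 25, 21}
insert 22 → {31, 26, 25, 22, 21}
dequeue → 31; now {26, 25, 22, 21}
dequeue → 26; now {25, 22, 21}
insert 28 → {28, 25, 22, 21}
dequeue → 28; now {25, 22, 21}
dequeue → 25; now {22, 21}
insert 10 → {22, 21, 10}
insert 27 → {27, 22, 21, 10}
dequeue → 27; now {22, 21, 10}
insert 34 → {34, 22, 21, 10}
insert 16 → {34, 22, 21, 16, 10}
insert 13 → {34, 22, 21, 16, 13, 10}

34 → 22 → 21 → 16 → 13 → 10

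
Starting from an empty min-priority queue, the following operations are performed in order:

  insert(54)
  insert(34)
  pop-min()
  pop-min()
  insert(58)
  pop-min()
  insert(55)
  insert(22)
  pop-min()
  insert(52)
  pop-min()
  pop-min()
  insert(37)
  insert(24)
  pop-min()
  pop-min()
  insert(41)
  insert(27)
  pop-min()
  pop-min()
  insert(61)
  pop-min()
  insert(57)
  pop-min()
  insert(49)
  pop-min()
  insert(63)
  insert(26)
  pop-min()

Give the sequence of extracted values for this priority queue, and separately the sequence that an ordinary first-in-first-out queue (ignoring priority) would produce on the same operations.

priority queue: 34 → 54 → 58 → 22 → 52 → 55 → 24 → 37 → 27 → 41 → 61 → 57 → 49 → 26; FIFO queue: 54 → 34 → 58 → 55 → 22 → 52 → 37 → 24 → 41 → 27 → 61 → 57 → 49 → 63

insert 54 → {54}
insert 34 → {34, 54}
pop-min → 34; now {54}
pop-min → 54; now {}
insert 58 → {58}
pop-min → 58; now {}
insert 55 → {55}
insert 22 → {22, 55}
pop-min → 22; now {55}
insert 52 → {52, 55}
pop-min → 52; now {55}
pop-min → 55; now {}
insert 37 → {37}
insert 24 → {24, 37}
pop-min → 24; now {37}
pop-min → 37; now {}
insert 41 → {41}
insert 27 → {27, 41}
pop-min → 27; now {41}
pop-min → 41; now {}
insert 61 → {61}
pop-min → 61; now {}
insert 57 → {57}
pop-min → 57; now {}
insert 49 → {49}
pop-min → 49; now {}
insert 63 → {63}
insert 26 → {26, 63}
pop-min → 26; now {63}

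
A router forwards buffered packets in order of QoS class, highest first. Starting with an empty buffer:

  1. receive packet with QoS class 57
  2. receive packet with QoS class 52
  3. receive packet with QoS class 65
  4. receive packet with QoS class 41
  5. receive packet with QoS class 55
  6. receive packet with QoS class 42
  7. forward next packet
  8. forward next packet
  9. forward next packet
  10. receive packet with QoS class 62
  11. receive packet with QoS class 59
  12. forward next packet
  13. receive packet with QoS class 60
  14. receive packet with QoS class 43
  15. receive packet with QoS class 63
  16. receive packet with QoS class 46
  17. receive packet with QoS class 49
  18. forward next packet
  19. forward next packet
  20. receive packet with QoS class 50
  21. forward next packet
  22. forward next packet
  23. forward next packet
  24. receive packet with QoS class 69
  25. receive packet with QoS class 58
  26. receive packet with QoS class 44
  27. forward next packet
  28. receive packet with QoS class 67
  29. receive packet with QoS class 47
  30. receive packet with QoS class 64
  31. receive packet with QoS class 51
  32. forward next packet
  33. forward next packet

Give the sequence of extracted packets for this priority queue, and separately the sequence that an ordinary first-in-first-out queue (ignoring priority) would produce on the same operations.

priority queue: 65 → 57 → 55 → 62 → 63 → 60 → 59 → 52 → 50 → 69 → 67 → 64; FIFO queue: 57 → 52 → 65 → 41 → 55 → 42 → 62 → 59 → 60 → 43 → 63 → 46

insert 57 → {57}
insert 52 → {57, 52}
insert 65 → {65, 57, 52}
insert 41 → {65, 57, 52, 41}
insert 55 → {65, 57, 55, 52, 41}
insert 42 → {65, 57, 55, 52, 42, 41}
forward next packet → 65; now {57, 55, 52, 42, 41}
forward next packet → 57; now {55, 52, 42, 41}
forward next packet → 55; now {52, 42, 41}
insert 62 → {62, 52, 42, 41}
insert 59 → {62, 59, 52, 42, 41}
forward next packet → 62; now {59, 52, 42, 41}
insert 60 → {60, 59, 52, 42, 41}
insert 43 → {60, 59, 52, 43, 42, 41}
insert 63 → {63, 60, 59, 52, 43, 42, 41}
insert 46 → {63, 60, 59, 52, 46, 43, 42, 41}
insert 49 → {63, 60, 59, 52, 49, 46, 43, 42, 41}
forward next packet → 63; now {60, 59, 52, 49, 46, 43, 42, 41}
forward next packet → 60; now {59, 52, 49, 46, 43, 42, 41}
insert 50 → {59, 52, 50, 49, 46, 43, 42, 41}
forward next packet → 59; now {52, 50, 49, 46, 43, 42, 41}
forward next packet → 52; now {50, 49, 46, 43, 42, 41}
forward next packet → 50; now {49, 46, 43, 42, 41}
insert 69 → {69, 49, 46, 43, 42, 41}
insert 58 → {69, 58, 49, 46, 43, 42, 41}
insert 44 → {69, 58, 49, 46, 44, 43, 42, 41}
forward next packet → 69; now {58, 49, 46, 44, 43, 42, 41}
insert 67 → {67, 58, 49, 46, 44, 43, 42, 41}
insert 47 → {67, 58, 49, 47, 46, 44, 43, 42, 41}
insert 64 → {67, 64, 58, 49, 47, 46, 44, 43, 42, 41}
insert 51 → {67, 64, 58, 51, 49, 47, 46, 44, 43, 42, 41}
forward next packet → 67; now {64, 58, 51, 49, 47, 46, 44, 43, 42, 41}
forward next packet → 64; now {58, 51, 49, 47, 46, 44, 43, 42, 41}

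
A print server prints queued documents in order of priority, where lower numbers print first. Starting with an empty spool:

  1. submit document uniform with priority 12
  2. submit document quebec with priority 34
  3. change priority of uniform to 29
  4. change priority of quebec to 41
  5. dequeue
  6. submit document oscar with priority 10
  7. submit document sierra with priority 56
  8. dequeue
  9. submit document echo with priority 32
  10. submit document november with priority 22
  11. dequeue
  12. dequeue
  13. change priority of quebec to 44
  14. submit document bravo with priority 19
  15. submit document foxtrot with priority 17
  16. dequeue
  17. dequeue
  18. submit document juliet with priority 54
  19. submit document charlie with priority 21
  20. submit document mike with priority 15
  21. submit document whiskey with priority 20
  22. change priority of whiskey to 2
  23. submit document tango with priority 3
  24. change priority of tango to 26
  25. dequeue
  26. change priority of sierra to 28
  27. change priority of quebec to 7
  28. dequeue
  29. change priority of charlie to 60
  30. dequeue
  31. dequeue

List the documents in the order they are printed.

add uniform (priority 12) → {uniform:12}
add quebec (priority 34) → {uniform:12, quebec:34}
update uniform to priority 29 → {uniform:29, quebec:34}
update quebec to priority 41 → {uniform:29, quebec:41}
dequeue → uniform; now {quebec:41}
add oscar (priority 10) → {oscar:10, quebec:41}
add sierra (priority 56) → {oscar:10, quebec:41, sierra:56}
dequeue → oscar; now {quebec:41, sierra:56}
add echo (priority 32) → {echo:32, quebec:41, sierra:56}
add november (priority 22) → {november:22, echo:32, quebec:41, sierra:56}
dequeue → november; now {echo:32, quebec:41, sierra:56}
dequeue → echo; now {quebec:41, sierra:56}
update quebec to priority 44 → {quebec:44, sierra:56}
add bravo (priority 19) → {bravo:19, quebec:44, sierra:56}
add foxtrot (priority 17) → {foxtrot:17, bravo:19, quebec:44, sierra:56}
dequeue → foxtrot; now {bravo:19, quebec:44, sierra:56}
dequeue → bravo; now {quebec:44, sierra:56}
add juliet (priority 54) → {quebec:44, juliet:54, sierra:56}
add charlie (priority 21) → {charlie:21, quebec:44, juliet:54, sierra:56}
add mike (priority 15) → {mike:15, charlie:21, quebec:44, juliet:54, sierra:56}
add whiskey (priority 20) → {mike:15, whiskey:20, charlie:21, quebec:44, juliet:54, sierra:56}
update whiskey to priority 2 → {whiskey:2, mike:15, charlie:21, quebec:44, juliet:54, sierra:56}
add tango (priority 3) → {whiskey:2, tango:3, mike:15, charlie:21, quebec:44, juliet:54, sierra:56}
update tango to priority 26 → {whiskey:2, mike:15, charlie:21, tango:26, quebec:44, juliet:54, sierra:56}
dequeue → whiskey; now {mike:15, charlie:21, tango:26, quebec:44, juliet:54, sierra:56}
update sierra to priority 28 → {mike:15, charlie:21, tango:26, sierra:28, quebec:44, juliet:54}
update quebec to priority 7 → {quebec:7, mike:15, charlie:21, tango:26, sierra:28, juliet:54}
dequeue → quebec; now {mike:15, charlie:21, tango:26, sierra:28, juliet:54}
update charlie to priority 60 → {mike:15, tango:26, sierra:28, juliet:54, charlie:60}
dequeue → mike; now {tango:26, sierra:28, juliet:54, charlie:60}
dequeue → tango; now {sierra:28, juliet:54, charlie:60}

[uniform, oscar, november, echo, foxtrot, bravo, whiskey, quebec, mike, tango]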